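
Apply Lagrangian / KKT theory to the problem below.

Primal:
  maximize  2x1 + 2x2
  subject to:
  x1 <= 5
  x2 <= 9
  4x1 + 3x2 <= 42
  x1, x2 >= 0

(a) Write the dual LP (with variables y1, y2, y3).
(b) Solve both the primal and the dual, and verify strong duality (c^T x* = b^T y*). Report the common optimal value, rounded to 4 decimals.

The standard primal-dual pair for 'max c^T x s.t. A x <= b, x >= 0' is:
  Dual:  min b^T y  s.t.  A^T y >= c,  y >= 0.

So the dual LP is:
  minimize  5y1 + 9y2 + 42y3
  subject to:
    y1 + 4y3 >= 2
    y2 + 3y3 >= 2
    y1, y2, y3 >= 0

Solving the primal: x* = (3.75, 9).
  primal value c^T x* = 25.5.
Solving the dual: y* = (0, 0.5, 0.5).
  dual value b^T y* = 25.5.
Strong duality: c^T x* = b^T y*. Confirmed.

25.5


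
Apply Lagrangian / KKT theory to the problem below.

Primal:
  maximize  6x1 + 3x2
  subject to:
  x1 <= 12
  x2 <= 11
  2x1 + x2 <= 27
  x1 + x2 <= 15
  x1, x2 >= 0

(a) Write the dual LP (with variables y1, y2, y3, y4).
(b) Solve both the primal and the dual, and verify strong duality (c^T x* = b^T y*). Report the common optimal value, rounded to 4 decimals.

The standard primal-dual pair for 'max c^T x s.t. A x <= b, x >= 0' is:
  Dual:  min b^T y  s.t.  A^T y >= c,  y >= 0.

So the dual LP is:
  minimize  12y1 + 11y2 + 27y3 + 15y4
  subject to:
    y1 + 2y3 + y4 >= 6
    y2 + y3 + y4 >= 3
    y1, y2, y3, y4 >= 0

Solving the primal: x* = (12, 3).
  primal value c^T x* = 81.
Solving the dual: y* = (0, 0, 3, 0).
  dual value b^T y* = 81.
Strong duality: c^T x* = b^T y*. Confirmed.

81


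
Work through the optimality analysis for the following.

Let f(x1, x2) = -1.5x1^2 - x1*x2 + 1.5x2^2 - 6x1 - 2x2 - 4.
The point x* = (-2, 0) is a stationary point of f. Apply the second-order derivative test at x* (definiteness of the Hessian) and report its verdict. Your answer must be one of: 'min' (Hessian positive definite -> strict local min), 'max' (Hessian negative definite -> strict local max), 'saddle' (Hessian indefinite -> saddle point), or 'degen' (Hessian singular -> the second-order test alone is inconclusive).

Compute the Hessian H = grad^2 f:
  H = [[-3, -1], [-1, 3]]
Verify stationarity: grad f(x*) = H x* + g = (0, 0).
Eigenvalues of H: -3.1623, 3.1623.
Eigenvalues have mixed signs, so H is indefinite -> x* is a saddle point.

saddle


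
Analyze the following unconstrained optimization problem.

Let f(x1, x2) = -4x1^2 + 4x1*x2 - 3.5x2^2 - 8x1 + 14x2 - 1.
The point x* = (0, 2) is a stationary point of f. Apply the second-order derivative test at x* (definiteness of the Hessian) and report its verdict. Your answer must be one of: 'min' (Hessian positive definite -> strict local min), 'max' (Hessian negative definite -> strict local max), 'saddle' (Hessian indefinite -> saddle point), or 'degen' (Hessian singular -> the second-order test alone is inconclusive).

Compute the Hessian H = grad^2 f:
  H = [[-8, 4], [4, -7]]
Verify stationarity: grad f(x*) = H x* + g = (0, 0).
Eigenvalues of H: -11.5311, -3.4689.
Both eigenvalues < 0, so H is negative definite -> x* is a strict local max.

max


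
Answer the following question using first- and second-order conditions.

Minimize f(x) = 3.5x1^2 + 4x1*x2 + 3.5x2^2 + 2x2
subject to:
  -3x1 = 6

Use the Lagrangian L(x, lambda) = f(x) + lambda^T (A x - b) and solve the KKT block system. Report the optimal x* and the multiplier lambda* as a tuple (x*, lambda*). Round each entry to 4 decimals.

Form the Lagrangian:
  L(x, lambda) = (1/2) x^T Q x + c^T x + lambda^T (A x - b)
Stationarity (grad_x L = 0): Q x + c + A^T lambda = 0.
Primal feasibility: A x = b.

This gives the KKT block system:
  [ Q   A^T ] [ x     ]   [-c ]
  [ A    0  ] [ lambda ] = [ b ]

Solving the linear system:
  x*      = (-2, 0.8571)
  lambda* = (-3.5238)
  f(x*)   = 11.4286

x* = (-2, 0.8571), lambda* = (-3.5238)


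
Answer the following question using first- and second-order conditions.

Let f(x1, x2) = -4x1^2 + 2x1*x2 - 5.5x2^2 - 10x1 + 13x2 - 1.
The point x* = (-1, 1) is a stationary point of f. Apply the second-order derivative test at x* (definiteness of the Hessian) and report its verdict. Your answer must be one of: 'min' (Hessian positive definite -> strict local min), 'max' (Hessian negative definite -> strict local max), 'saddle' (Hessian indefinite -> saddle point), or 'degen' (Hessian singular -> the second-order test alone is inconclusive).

Compute the Hessian H = grad^2 f:
  H = [[-8, 2], [2, -11]]
Verify stationarity: grad f(x*) = H x* + g = (0, 0).
Eigenvalues of H: -12, -7.
Both eigenvalues < 0, so H is negative definite -> x* is a strict local max.

max


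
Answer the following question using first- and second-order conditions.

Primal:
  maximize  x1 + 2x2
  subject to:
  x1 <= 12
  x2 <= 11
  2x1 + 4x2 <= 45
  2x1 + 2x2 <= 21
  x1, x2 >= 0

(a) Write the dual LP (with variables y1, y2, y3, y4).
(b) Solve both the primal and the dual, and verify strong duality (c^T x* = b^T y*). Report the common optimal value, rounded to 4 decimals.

The standard primal-dual pair for 'max c^T x s.t. A x <= b, x >= 0' is:
  Dual:  min b^T y  s.t.  A^T y >= c,  y >= 0.

So the dual LP is:
  minimize  12y1 + 11y2 + 45y3 + 21y4
  subject to:
    y1 + 2y3 + 2y4 >= 1
    y2 + 4y3 + 2y4 >= 2
    y1, y2, y3, y4 >= 0

Solving the primal: x* = (0, 10.5).
  primal value c^T x* = 21.
Solving the dual: y* = (0, 0, 0, 1).
  dual value b^T y* = 21.
Strong duality: c^T x* = b^T y*. Confirmed.

21


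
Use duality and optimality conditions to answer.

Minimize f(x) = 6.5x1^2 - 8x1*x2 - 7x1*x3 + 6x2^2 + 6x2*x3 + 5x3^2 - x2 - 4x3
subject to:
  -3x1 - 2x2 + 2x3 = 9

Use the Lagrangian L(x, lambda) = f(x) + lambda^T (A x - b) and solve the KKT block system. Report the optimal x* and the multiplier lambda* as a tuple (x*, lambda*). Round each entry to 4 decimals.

Form the Lagrangian:
  L(x, lambda) = (1/2) x^T Q x + c^T x + lambda^T (A x - b)
Stationarity (grad_x L = 0): Q x + c + A^T lambda = 0.
Primal feasibility: A x = b.

This gives the KKT block system:
  [ Q   A^T ] [ x     ]   [-c ]
  [ A    0  ] [ lambda ] = [ b ]

Solving the linear system:
  x*      = (-1.0121, -1.7027, 1.2791)
  lambda* = (-2.8301)
  f(x*)   = 11.0285

x* = (-1.0121, -1.7027, 1.2791), lambda* = (-2.8301)


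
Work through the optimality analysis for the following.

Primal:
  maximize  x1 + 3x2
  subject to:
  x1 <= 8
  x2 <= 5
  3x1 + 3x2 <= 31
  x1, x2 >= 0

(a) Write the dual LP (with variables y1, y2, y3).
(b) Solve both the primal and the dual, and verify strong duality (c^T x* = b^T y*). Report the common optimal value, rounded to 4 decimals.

The standard primal-dual pair for 'max c^T x s.t. A x <= b, x >= 0' is:
  Dual:  min b^T y  s.t.  A^T y >= c,  y >= 0.

So the dual LP is:
  minimize  8y1 + 5y2 + 31y3
  subject to:
    y1 + 3y3 >= 1
    y2 + 3y3 >= 3
    y1, y2, y3 >= 0

Solving the primal: x* = (5.3333, 5).
  primal value c^T x* = 20.3333.
Solving the dual: y* = (0, 2, 0.3333).
  dual value b^T y* = 20.3333.
Strong duality: c^T x* = b^T y*. Confirmed.

20.3333


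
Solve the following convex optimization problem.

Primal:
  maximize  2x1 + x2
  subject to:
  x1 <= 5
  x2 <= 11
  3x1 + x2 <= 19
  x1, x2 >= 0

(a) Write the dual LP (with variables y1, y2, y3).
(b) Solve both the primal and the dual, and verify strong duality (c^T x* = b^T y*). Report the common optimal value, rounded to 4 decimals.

The standard primal-dual pair for 'max c^T x s.t. A x <= b, x >= 0' is:
  Dual:  min b^T y  s.t.  A^T y >= c,  y >= 0.

So the dual LP is:
  minimize  5y1 + 11y2 + 19y3
  subject to:
    y1 + 3y3 >= 2
    y2 + y3 >= 1
    y1, y2, y3 >= 0

Solving the primal: x* = (2.6667, 11).
  primal value c^T x* = 16.3333.
Solving the dual: y* = (0, 0.3333, 0.6667).
  dual value b^T y* = 16.3333.
Strong duality: c^T x* = b^T y*. Confirmed.

16.3333


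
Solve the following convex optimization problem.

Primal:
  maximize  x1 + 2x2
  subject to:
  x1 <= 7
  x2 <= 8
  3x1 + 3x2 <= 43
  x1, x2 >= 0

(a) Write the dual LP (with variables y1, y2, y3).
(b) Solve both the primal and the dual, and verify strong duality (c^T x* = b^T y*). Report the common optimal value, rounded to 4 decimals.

The standard primal-dual pair for 'max c^T x s.t. A x <= b, x >= 0' is:
  Dual:  min b^T y  s.t.  A^T y >= c,  y >= 0.

So the dual LP is:
  minimize  7y1 + 8y2 + 43y3
  subject to:
    y1 + 3y3 >= 1
    y2 + 3y3 >= 2
    y1, y2, y3 >= 0

Solving the primal: x* = (6.3333, 8).
  primal value c^T x* = 22.3333.
Solving the dual: y* = (0, 1, 0.3333).
  dual value b^T y* = 22.3333.
Strong duality: c^T x* = b^T y*. Confirmed.

22.3333


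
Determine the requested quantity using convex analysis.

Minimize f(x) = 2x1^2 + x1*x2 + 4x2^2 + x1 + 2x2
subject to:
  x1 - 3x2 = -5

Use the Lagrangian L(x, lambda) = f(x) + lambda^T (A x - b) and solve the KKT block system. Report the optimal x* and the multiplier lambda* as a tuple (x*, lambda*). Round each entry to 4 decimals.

Form the Lagrangian:
  L(x, lambda) = (1/2) x^T Q x + c^T x + lambda^T (A x - b)
Stationarity (grad_x L = 0): Q x + c + A^T lambda = 0.
Primal feasibility: A x = b.

This gives the KKT block system:
  [ Q   A^T ] [ x     ]   [-c ]
  [ A    0  ] [ lambda ] = [ b ]

Solving the linear system:
  x*      = (-1.4, 1.2)
  lambda* = (3.4)
  f(x*)   = 9

x* = (-1.4, 1.2), lambda* = (3.4)


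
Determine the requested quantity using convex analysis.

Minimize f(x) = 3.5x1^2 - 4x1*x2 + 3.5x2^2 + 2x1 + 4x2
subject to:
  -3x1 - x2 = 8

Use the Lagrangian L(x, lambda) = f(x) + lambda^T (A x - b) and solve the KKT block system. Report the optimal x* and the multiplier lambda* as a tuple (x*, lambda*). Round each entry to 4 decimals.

Form the Lagrangian:
  L(x, lambda) = (1/2) x^T Q x + c^T x + lambda^T (A x - b)
Stationarity (grad_x L = 0): Q x + c + A^T lambda = 0.
Primal feasibility: A x = b.

This gives the KKT block system:
  [ Q   A^T ] [ x     ]   [-c ]
  [ A    0  ] [ lambda ] = [ b ]

Solving the linear system:
  x*      = (-2.0213, -1.9362)
  lambda* = (-1.4681)
  f(x*)   = -0.0213

x* = (-2.0213, -1.9362), lambda* = (-1.4681)


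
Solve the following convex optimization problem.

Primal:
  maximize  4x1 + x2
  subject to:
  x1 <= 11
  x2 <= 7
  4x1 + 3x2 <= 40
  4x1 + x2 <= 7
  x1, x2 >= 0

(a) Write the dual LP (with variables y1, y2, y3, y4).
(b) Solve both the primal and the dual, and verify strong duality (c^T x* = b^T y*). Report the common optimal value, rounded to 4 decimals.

The standard primal-dual pair for 'max c^T x s.t. A x <= b, x >= 0' is:
  Dual:  min b^T y  s.t.  A^T y >= c,  y >= 0.

So the dual LP is:
  minimize  11y1 + 7y2 + 40y3 + 7y4
  subject to:
    y1 + 4y3 + 4y4 >= 4
    y2 + 3y3 + y4 >= 1
    y1, y2, y3, y4 >= 0

Solving the primal: x* = (1.75, 0).
  primal value c^T x* = 7.
Solving the dual: y* = (0, 0, 0, 1).
  dual value b^T y* = 7.
Strong duality: c^T x* = b^T y*. Confirmed.

7


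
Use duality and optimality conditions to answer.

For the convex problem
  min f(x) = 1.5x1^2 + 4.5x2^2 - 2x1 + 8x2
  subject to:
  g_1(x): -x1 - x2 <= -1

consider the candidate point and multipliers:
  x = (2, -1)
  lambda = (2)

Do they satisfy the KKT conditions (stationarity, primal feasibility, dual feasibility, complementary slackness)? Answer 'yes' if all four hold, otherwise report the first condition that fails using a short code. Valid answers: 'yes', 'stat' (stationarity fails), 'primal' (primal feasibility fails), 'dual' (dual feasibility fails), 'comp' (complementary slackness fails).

Gradient of f: grad f(x) = Q x + c = (4, -1)
Constraint values g_i(x) = a_i^T x - b_i:
  g_1((2, -1)) = 0
Stationarity residual: grad f(x) + sum_i lambda_i a_i = (2, -3)
  -> stationarity FAILS
Primal feasibility (all g_i <= 0): OK
Dual feasibility (all lambda_i >= 0): OK
Complementary slackness (lambda_i * g_i(x) = 0 for all i): OK

Verdict: the first failing condition is stationarity -> stat.

stat


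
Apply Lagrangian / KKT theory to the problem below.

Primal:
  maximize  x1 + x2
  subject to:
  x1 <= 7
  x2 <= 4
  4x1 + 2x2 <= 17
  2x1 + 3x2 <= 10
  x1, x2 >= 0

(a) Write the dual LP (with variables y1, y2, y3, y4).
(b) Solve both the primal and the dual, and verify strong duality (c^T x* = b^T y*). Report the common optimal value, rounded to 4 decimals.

The standard primal-dual pair for 'max c^T x s.t. A x <= b, x >= 0' is:
  Dual:  min b^T y  s.t.  A^T y >= c,  y >= 0.

So the dual LP is:
  minimize  7y1 + 4y2 + 17y3 + 10y4
  subject to:
    y1 + 4y3 + 2y4 >= 1
    y2 + 2y3 + 3y4 >= 1
    y1, y2, y3, y4 >= 0

Solving the primal: x* = (3.875, 0.75).
  primal value c^T x* = 4.625.
Solving the dual: y* = (0, 0, 0.125, 0.25).
  dual value b^T y* = 4.625.
Strong duality: c^T x* = b^T y*. Confirmed.

4.625


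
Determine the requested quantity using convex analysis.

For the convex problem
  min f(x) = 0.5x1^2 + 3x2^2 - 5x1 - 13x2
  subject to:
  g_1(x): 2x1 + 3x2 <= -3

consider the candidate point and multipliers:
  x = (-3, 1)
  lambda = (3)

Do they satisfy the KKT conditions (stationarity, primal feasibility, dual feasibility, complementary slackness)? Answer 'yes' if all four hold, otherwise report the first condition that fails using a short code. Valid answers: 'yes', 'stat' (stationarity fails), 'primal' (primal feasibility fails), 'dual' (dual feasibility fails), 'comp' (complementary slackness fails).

Gradient of f: grad f(x) = Q x + c = (-8, -7)
Constraint values g_i(x) = a_i^T x - b_i:
  g_1((-3, 1)) = 0
Stationarity residual: grad f(x) + sum_i lambda_i a_i = (-2, 2)
  -> stationarity FAILS
Primal feasibility (all g_i <= 0): OK
Dual feasibility (all lambda_i >= 0): OK
Complementary slackness (lambda_i * g_i(x) = 0 for all i): OK

Verdict: the first failing condition is stationarity -> stat.

stat


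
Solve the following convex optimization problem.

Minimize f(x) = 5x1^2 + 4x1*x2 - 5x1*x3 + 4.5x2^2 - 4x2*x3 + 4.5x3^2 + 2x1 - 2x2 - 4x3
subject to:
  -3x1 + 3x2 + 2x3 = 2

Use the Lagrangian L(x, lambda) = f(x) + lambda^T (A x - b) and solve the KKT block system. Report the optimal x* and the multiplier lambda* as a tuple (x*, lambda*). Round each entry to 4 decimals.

Form the Lagrangian:
  L(x, lambda) = (1/2) x^T Q x + c^T x + lambda^T (A x - b)
Stationarity (grad_x L = 0): Q x + c + A^T lambda = 0.
Primal feasibility: A x = b.

This gives the KKT block system:
  [ Q   A^T ] [ x     ]   [-c ]
  [ A    0  ] [ lambda ] = [ b ]

Solving the linear system:
  x*      = (0.0328, 0.339, 0.5407)
  lambda* = (0.3269)
  f(x*)   = -1.7145

x* = (0.0328, 0.339, 0.5407), lambda* = (0.3269)


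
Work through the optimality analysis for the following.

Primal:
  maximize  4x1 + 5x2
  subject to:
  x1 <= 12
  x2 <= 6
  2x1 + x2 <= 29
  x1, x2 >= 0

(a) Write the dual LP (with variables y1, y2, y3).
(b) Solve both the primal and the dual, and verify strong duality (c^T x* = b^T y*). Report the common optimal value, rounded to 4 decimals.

The standard primal-dual pair for 'max c^T x s.t. A x <= b, x >= 0' is:
  Dual:  min b^T y  s.t.  A^T y >= c,  y >= 0.

So the dual LP is:
  minimize  12y1 + 6y2 + 29y3
  subject to:
    y1 + 2y3 >= 4
    y2 + y3 >= 5
    y1, y2, y3 >= 0

Solving the primal: x* = (11.5, 6).
  primal value c^T x* = 76.
Solving the dual: y* = (0, 3, 2).
  dual value b^T y* = 76.
Strong duality: c^T x* = b^T y*. Confirmed.

76


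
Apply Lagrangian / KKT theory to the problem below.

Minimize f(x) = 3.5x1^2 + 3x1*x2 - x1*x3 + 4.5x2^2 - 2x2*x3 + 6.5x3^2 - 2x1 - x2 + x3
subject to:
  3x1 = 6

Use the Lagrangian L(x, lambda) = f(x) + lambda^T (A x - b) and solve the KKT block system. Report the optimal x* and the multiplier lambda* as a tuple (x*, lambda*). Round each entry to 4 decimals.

Form the Lagrangian:
  L(x, lambda) = (1/2) x^T Q x + c^T x + lambda^T (A x - b)
Stationarity (grad_x L = 0): Q x + c + A^T lambda = 0.
Primal feasibility: A x = b.

This gives the KKT block system:
  [ Q   A^T ] [ x     ]   [-c ]
  [ A    0  ] [ lambda ] = [ b ]

Solving the linear system:
  x*      = (2, -0.5575, -0.0088)
  lambda* = (-3.4454)
  f(x*)   = 8.6106

x* = (2, -0.5575, -0.0088), lambda* = (-3.4454)


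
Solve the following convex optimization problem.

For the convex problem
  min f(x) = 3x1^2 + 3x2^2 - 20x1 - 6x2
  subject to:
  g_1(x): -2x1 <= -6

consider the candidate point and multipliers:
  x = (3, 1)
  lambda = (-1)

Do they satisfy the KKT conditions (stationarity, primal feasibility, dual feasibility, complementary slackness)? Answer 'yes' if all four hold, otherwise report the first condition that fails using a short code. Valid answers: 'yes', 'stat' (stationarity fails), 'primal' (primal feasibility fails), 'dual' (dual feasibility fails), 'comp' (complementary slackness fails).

Gradient of f: grad f(x) = Q x + c = (-2, 0)
Constraint values g_i(x) = a_i^T x - b_i:
  g_1((3, 1)) = 0
Stationarity residual: grad f(x) + sum_i lambda_i a_i = (0, 0)
  -> stationarity OK
Primal feasibility (all g_i <= 0): OK
Dual feasibility (all lambda_i >= 0): FAILS
Complementary slackness (lambda_i * g_i(x) = 0 for all i): OK

Verdict: the first failing condition is dual_feasibility -> dual.

dual


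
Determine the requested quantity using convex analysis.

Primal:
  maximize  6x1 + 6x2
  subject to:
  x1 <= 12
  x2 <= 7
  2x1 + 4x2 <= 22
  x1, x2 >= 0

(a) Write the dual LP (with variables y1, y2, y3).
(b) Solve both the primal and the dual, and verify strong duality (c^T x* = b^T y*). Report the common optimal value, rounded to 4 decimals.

The standard primal-dual pair for 'max c^T x s.t. A x <= b, x >= 0' is:
  Dual:  min b^T y  s.t.  A^T y >= c,  y >= 0.

So the dual LP is:
  minimize  12y1 + 7y2 + 22y3
  subject to:
    y1 + 2y3 >= 6
    y2 + 4y3 >= 6
    y1, y2, y3 >= 0

Solving the primal: x* = (11, 0).
  primal value c^T x* = 66.
Solving the dual: y* = (0, 0, 3).
  dual value b^T y* = 66.
Strong duality: c^T x* = b^T y*. Confirmed.

66


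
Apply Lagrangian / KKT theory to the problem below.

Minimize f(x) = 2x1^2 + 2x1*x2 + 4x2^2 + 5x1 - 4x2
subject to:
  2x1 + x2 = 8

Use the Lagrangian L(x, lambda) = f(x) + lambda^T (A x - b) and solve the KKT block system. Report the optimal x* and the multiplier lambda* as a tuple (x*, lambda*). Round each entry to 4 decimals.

Form the Lagrangian:
  L(x, lambda) = (1/2) x^T Q x + c^T x + lambda^T (A x - b)
Stationarity (grad_x L = 0): Q x + c + A^T lambda = 0.
Primal feasibility: A x = b.

This gives the KKT block system:
  [ Q   A^T ] [ x     ]   [-c ]
  [ A    0  ] [ lambda ] = [ b ]

Solving the linear system:
  x*      = (3.5357, 0.9286)
  lambda* = (-10.5)
  f(x*)   = 48.9821

x* = (3.5357, 0.9286), lambda* = (-10.5)


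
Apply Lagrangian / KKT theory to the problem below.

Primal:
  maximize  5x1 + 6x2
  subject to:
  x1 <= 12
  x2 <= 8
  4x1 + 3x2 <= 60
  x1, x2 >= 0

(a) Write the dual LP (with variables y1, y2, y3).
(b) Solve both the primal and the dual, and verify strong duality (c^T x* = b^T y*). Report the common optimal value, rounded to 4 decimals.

The standard primal-dual pair for 'max c^T x s.t. A x <= b, x >= 0' is:
  Dual:  min b^T y  s.t.  A^T y >= c,  y >= 0.

So the dual LP is:
  minimize  12y1 + 8y2 + 60y3
  subject to:
    y1 + 4y3 >= 5
    y2 + 3y3 >= 6
    y1, y2, y3 >= 0

Solving the primal: x* = (9, 8).
  primal value c^T x* = 93.
Solving the dual: y* = (0, 2.25, 1.25).
  dual value b^T y* = 93.
Strong duality: c^T x* = b^T y*. Confirmed.

93


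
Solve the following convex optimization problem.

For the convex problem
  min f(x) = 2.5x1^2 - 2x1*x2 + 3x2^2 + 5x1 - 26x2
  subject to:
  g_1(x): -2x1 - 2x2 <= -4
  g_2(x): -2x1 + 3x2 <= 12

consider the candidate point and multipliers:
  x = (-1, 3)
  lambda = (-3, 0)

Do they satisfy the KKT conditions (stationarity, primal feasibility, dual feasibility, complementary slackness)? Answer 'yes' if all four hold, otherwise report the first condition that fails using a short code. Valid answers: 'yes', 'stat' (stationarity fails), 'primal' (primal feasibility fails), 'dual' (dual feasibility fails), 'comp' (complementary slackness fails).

Gradient of f: grad f(x) = Q x + c = (-6, -6)
Constraint values g_i(x) = a_i^T x - b_i:
  g_1((-1, 3)) = 0
  g_2((-1, 3)) = -1
Stationarity residual: grad f(x) + sum_i lambda_i a_i = (0, 0)
  -> stationarity OK
Primal feasibility (all g_i <= 0): OK
Dual feasibility (all lambda_i >= 0): FAILS
Complementary slackness (lambda_i * g_i(x) = 0 for all i): OK

Verdict: the first failing condition is dual_feasibility -> dual.

dual


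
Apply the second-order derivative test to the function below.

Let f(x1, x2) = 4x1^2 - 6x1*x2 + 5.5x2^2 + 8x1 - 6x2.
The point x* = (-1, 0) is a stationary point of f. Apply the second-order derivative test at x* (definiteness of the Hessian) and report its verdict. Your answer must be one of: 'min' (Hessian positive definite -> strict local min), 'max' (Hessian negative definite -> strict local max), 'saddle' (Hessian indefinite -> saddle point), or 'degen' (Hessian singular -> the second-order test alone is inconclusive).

Compute the Hessian H = grad^2 f:
  H = [[8, -6], [-6, 11]]
Verify stationarity: grad f(x*) = H x* + g = (0, 0).
Eigenvalues of H: 3.3153, 15.6847.
Both eigenvalues > 0, so H is positive definite -> x* is a strict local min.

min


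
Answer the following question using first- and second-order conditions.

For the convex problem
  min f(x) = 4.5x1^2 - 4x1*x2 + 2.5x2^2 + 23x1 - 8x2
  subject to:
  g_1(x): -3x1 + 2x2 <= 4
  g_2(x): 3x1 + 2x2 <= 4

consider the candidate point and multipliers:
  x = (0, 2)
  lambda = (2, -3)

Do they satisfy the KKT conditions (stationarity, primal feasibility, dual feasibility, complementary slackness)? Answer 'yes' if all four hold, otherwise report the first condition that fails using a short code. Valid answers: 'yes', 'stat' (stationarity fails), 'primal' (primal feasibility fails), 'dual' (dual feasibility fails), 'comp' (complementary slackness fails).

Gradient of f: grad f(x) = Q x + c = (15, 2)
Constraint values g_i(x) = a_i^T x - b_i:
  g_1((0, 2)) = 0
  g_2((0, 2)) = 0
Stationarity residual: grad f(x) + sum_i lambda_i a_i = (0, 0)
  -> stationarity OK
Primal feasibility (all g_i <= 0): OK
Dual feasibility (all lambda_i >= 0): FAILS
Complementary slackness (lambda_i * g_i(x) = 0 for all i): OK

Verdict: the first failing condition is dual_feasibility -> dual.

dual


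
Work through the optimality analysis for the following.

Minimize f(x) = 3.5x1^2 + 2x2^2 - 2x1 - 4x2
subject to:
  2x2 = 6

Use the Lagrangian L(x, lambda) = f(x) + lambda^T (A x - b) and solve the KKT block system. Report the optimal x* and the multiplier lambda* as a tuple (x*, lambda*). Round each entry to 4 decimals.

Form the Lagrangian:
  L(x, lambda) = (1/2) x^T Q x + c^T x + lambda^T (A x - b)
Stationarity (grad_x L = 0): Q x + c + A^T lambda = 0.
Primal feasibility: A x = b.

This gives the KKT block system:
  [ Q   A^T ] [ x     ]   [-c ]
  [ A    0  ] [ lambda ] = [ b ]

Solving the linear system:
  x*      = (0.2857, 3)
  lambda* = (-4)
  f(x*)   = 5.7143

x* = (0.2857, 3), lambda* = (-4)


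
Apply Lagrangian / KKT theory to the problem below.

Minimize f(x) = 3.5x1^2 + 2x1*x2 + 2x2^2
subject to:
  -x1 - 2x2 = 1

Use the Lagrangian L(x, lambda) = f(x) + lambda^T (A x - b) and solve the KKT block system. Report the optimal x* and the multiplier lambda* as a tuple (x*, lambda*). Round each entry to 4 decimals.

Form the Lagrangian:
  L(x, lambda) = (1/2) x^T Q x + c^T x + lambda^T (A x - b)
Stationarity (grad_x L = 0): Q x + c + A^T lambda = 0.
Primal feasibility: A x = b.

This gives the KKT block system:
  [ Q   A^T ] [ x     ]   [-c ]
  [ A    0  ] [ lambda ] = [ b ]

Solving the linear system:
  x*      = (0, -0.5)
  lambda* = (-1)
  f(x*)   = 0.5

x* = (0, -0.5), lambda* = (-1)


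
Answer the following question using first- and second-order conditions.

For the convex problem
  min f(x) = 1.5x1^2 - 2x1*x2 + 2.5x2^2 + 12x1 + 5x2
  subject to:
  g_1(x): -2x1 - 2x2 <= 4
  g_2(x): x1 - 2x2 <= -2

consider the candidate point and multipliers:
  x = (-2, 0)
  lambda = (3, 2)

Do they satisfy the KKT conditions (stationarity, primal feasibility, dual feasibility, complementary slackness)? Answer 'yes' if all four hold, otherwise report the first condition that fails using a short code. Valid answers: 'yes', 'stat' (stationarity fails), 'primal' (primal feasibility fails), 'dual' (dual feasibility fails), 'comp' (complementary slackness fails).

Gradient of f: grad f(x) = Q x + c = (6, 9)
Constraint values g_i(x) = a_i^T x - b_i:
  g_1((-2, 0)) = 0
  g_2((-2, 0)) = 0
Stationarity residual: grad f(x) + sum_i lambda_i a_i = (2, -1)
  -> stationarity FAILS
Primal feasibility (all g_i <= 0): OK
Dual feasibility (all lambda_i >= 0): OK
Complementary slackness (lambda_i * g_i(x) = 0 for all i): OK

Verdict: the first failing condition is stationarity -> stat.

stat


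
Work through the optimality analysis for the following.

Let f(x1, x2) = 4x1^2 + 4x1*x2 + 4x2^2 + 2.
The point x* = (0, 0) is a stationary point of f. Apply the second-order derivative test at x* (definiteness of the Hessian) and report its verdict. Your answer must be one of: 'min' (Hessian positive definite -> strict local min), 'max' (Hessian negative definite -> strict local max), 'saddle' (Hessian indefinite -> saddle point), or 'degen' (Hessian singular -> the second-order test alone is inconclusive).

Compute the Hessian H = grad^2 f:
  H = [[8, 4], [4, 8]]
Verify stationarity: grad f(x*) = H x* + g = (0, 0).
Eigenvalues of H: 4, 12.
Both eigenvalues > 0, so H is positive definite -> x* is a strict local min.

min


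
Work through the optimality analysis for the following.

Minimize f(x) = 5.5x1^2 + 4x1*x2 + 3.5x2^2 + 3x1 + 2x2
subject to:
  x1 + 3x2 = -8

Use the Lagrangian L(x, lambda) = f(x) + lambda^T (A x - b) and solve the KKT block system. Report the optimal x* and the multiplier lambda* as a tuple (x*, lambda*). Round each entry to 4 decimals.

Form the Lagrangian:
  L(x, lambda) = (1/2) x^T Q x + c^T x + lambda^T (A x - b)
Stationarity (grad_x L = 0): Q x + c + A^T lambda = 0.
Primal feasibility: A x = b.

This gives the KKT block system:
  [ Q   A^T ] [ x     ]   [-c ]
  [ A    0  ] [ lambda ] = [ b ]

Solving the linear system:
  x*      = (0.2317, -2.7439)
  lambda* = (5.4268)
  f(x*)   = 19.311

x* = (0.2317, -2.7439), lambda* = (5.4268)


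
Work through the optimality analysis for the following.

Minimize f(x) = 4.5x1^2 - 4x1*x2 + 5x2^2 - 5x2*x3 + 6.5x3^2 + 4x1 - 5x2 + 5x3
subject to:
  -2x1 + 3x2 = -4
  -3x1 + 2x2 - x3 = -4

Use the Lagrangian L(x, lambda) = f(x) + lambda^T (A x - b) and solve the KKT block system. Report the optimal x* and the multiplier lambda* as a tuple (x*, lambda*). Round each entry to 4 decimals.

Form the Lagrangian:
  L(x, lambda) = (1/2) x^T Q x + c^T x + lambda^T (A x - b)
Stationarity (grad_x L = 0): Q x + c + A^T lambda = 0.
Primal feasibility: A x = b.

This gives the KKT block system:
  [ Q   A^T ] [ x     ]   [-c ]
  [ A    0  ] [ lambda ] = [ b ]

Solving the linear system:
  x*      = (1.006, -0.6627, -0.3434)
  lambda* = (2.0783, 3.8494)
  f(x*)   = 14.6657

x* = (1.006, -0.6627, -0.3434), lambda* = (2.0783, 3.8494)


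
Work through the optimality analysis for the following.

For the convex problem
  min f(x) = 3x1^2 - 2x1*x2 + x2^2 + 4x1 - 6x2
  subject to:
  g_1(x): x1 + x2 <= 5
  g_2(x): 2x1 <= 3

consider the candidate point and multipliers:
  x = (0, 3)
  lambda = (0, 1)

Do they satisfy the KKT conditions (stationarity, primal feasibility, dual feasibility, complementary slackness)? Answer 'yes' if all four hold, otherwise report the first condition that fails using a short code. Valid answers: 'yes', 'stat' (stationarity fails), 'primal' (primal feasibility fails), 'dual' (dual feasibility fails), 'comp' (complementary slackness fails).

Gradient of f: grad f(x) = Q x + c = (-2, 0)
Constraint values g_i(x) = a_i^T x - b_i:
  g_1((0, 3)) = -2
  g_2((0, 3)) = -3
Stationarity residual: grad f(x) + sum_i lambda_i a_i = (0, 0)
  -> stationarity OK
Primal feasibility (all g_i <= 0): OK
Dual feasibility (all lambda_i >= 0): OK
Complementary slackness (lambda_i * g_i(x) = 0 for all i): FAILS

Verdict: the first failing condition is complementary_slackness -> comp.

comp


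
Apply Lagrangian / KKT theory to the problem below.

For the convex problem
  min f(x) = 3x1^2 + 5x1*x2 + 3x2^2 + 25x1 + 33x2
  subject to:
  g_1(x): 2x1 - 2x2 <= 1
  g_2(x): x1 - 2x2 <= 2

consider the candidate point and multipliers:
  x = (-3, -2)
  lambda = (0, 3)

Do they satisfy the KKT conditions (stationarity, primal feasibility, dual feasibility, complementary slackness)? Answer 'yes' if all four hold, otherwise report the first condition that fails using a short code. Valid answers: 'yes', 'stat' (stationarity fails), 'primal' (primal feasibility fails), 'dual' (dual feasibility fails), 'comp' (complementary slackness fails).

Gradient of f: grad f(x) = Q x + c = (-3, 6)
Constraint values g_i(x) = a_i^T x - b_i:
  g_1((-3, -2)) = -3
  g_2((-3, -2)) = -1
Stationarity residual: grad f(x) + sum_i lambda_i a_i = (0, 0)
  -> stationarity OK
Primal feasibility (all g_i <= 0): OK
Dual feasibility (all lambda_i >= 0): OK
Complementary slackness (lambda_i * g_i(x) = 0 for all i): FAILS

Verdict: the first failing condition is complementary_slackness -> comp.

comp


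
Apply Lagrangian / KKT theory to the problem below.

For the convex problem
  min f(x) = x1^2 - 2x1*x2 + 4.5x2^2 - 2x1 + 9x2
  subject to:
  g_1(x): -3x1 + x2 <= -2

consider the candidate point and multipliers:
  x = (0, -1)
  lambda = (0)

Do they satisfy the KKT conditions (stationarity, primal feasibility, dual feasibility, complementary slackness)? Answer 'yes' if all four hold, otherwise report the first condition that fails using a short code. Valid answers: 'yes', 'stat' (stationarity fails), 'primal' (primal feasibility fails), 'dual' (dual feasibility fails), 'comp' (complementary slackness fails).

Gradient of f: grad f(x) = Q x + c = (0, 0)
Constraint values g_i(x) = a_i^T x - b_i:
  g_1((0, -1)) = 1
Stationarity residual: grad f(x) + sum_i lambda_i a_i = (0, 0)
  -> stationarity OK
Primal feasibility (all g_i <= 0): FAILS
Dual feasibility (all lambda_i >= 0): OK
Complementary slackness (lambda_i * g_i(x) = 0 for all i): OK

Verdict: the first failing condition is primal_feasibility -> primal.

primal


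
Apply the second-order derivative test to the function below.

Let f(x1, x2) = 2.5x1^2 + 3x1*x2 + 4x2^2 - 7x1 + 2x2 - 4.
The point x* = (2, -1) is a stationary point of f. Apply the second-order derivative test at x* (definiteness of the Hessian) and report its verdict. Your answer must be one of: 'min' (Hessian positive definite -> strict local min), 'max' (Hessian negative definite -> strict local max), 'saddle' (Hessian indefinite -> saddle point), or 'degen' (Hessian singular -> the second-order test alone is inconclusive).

Compute the Hessian H = grad^2 f:
  H = [[5, 3], [3, 8]]
Verify stationarity: grad f(x*) = H x* + g = (0, 0).
Eigenvalues of H: 3.1459, 9.8541.
Both eigenvalues > 0, so H is positive definite -> x* is a strict local min.

min


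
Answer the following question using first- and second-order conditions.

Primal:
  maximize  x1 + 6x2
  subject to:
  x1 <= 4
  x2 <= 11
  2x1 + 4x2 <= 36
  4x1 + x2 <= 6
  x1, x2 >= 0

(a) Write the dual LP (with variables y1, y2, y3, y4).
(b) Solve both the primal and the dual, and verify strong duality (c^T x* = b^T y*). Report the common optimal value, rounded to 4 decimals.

The standard primal-dual pair for 'max c^T x s.t. A x <= b, x >= 0' is:
  Dual:  min b^T y  s.t.  A^T y >= c,  y >= 0.

So the dual LP is:
  minimize  4y1 + 11y2 + 36y3 + 6y4
  subject to:
    y1 + 2y3 + 4y4 >= 1
    y2 + 4y3 + y4 >= 6
    y1, y2, y3, y4 >= 0

Solving the primal: x* = (0, 6).
  primal value c^T x* = 36.
Solving the dual: y* = (0, 0, 0, 6).
  dual value b^T y* = 36.
Strong duality: c^T x* = b^T y*. Confirmed.

36


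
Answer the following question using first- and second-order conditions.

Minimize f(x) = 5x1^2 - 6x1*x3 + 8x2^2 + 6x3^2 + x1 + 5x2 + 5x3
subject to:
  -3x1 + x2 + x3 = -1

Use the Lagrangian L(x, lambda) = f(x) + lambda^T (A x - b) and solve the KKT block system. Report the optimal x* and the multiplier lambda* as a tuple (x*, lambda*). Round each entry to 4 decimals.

Form the Lagrangian:
  L(x, lambda) = (1/2) x^T Q x + c^T x + lambda^T (A x - b)
Stationarity (grad_x L = 0): Q x + c + A^T lambda = 0.
Primal feasibility: A x = b.

This gives the KKT block system:
  [ Q   A^T ] [ x     ]   [-c ]
  [ A    0  ] [ lambda ] = [ b ]

Solving the linear system:
  x*      = (0.0229, -0.404, -0.5272)
  lambda* = (1.4642)
  f(x*)   = -1.5845

x* = (0.0229, -0.404, -0.5272), lambda* = (1.4642)


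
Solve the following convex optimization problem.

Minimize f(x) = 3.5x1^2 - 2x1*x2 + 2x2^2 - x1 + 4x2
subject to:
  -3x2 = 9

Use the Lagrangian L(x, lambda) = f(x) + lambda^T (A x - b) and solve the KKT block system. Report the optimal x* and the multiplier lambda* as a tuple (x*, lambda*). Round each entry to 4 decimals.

Form the Lagrangian:
  L(x, lambda) = (1/2) x^T Q x + c^T x + lambda^T (A x - b)
Stationarity (grad_x L = 0): Q x + c + A^T lambda = 0.
Primal feasibility: A x = b.

This gives the KKT block system:
  [ Q   A^T ] [ x     ]   [-c ]
  [ A    0  ] [ lambda ] = [ b ]

Solving the linear system:
  x*      = (-0.7143, -3)
  lambda* = (-2.1905)
  f(x*)   = 4.2143

x* = (-0.7143, -3), lambda* = (-2.1905)


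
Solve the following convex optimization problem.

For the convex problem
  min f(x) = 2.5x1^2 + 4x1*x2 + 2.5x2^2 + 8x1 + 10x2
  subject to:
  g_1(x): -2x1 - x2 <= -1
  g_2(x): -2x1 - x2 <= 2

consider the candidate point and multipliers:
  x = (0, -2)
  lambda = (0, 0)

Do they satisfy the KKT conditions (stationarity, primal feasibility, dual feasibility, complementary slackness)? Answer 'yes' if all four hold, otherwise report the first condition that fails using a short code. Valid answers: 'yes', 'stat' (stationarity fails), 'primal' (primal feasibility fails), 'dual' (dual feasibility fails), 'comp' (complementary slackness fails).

Gradient of f: grad f(x) = Q x + c = (0, 0)
Constraint values g_i(x) = a_i^T x - b_i:
  g_1((0, -2)) = 3
  g_2((0, -2)) = 0
Stationarity residual: grad f(x) + sum_i lambda_i a_i = (0, 0)
  -> stationarity OK
Primal feasibility (all g_i <= 0): FAILS
Dual feasibility (all lambda_i >= 0): OK
Complementary slackness (lambda_i * g_i(x) = 0 for all i): OK

Verdict: the first failing condition is primal_feasibility -> primal.

primal


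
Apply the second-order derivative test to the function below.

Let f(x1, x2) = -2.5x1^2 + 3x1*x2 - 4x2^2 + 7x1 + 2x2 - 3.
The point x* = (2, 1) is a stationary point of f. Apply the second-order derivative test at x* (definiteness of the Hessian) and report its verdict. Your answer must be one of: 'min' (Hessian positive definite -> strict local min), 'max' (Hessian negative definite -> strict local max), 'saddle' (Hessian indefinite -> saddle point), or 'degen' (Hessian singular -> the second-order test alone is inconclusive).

Compute the Hessian H = grad^2 f:
  H = [[-5, 3], [3, -8]]
Verify stationarity: grad f(x*) = H x* + g = (0, 0).
Eigenvalues of H: -9.8541, -3.1459.
Both eigenvalues < 0, so H is negative definite -> x* is a strict local max.

max


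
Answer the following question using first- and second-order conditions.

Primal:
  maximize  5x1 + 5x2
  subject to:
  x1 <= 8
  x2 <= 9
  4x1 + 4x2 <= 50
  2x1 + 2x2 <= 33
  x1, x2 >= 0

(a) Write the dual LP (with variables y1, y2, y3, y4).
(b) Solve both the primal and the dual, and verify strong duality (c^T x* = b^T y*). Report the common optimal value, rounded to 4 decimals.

The standard primal-dual pair for 'max c^T x s.t. A x <= b, x >= 0' is:
  Dual:  min b^T y  s.t.  A^T y >= c,  y >= 0.

So the dual LP is:
  minimize  8y1 + 9y2 + 50y3 + 33y4
  subject to:
    y1 + 4y3 + 2y4 >= 5
    y2 + 4y3 + 2y4 >= 5
    y1, y2, y3, y4 >= 0

Solving the primal: x* = (3.5, 9).
  primal value c^T x* = 62.5.
Solving the dual: y* = (0, 0, 1.25, 0).
  dual value b^T y* = 62.5.
Strong duality: c^T x* = b^T y*. Confirmed.

62.5


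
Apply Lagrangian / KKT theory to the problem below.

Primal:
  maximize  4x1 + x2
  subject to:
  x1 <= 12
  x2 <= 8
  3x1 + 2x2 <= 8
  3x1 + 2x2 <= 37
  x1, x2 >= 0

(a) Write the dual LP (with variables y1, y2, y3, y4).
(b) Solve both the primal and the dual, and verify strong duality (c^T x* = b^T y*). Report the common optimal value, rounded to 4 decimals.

The standard primal-dual pair for 'max c^T x s.t. A x <= b, x >= 0' is:
  Dual:  min b^T y  s.t.  A^T y >= c,  y >= 0.

So the dual LP is:
  minimize  12y1 + 8y2 + 8y3 + 37y4
  subject to:
    y1 + 3y3 + 3y4 >= 4
    y2 + 2y3 + 2y4 >= 1
    y1, y2, y3, y4 >= 0

Solving the primal: x* = (2.6667, 0).
  primal value c^T x* = 10.6667.
Solving the dual: y* = (0, 0, 1.3333, 0).
  dual value b^T y* = 10.6667.
Strong duality: c^T x* = b^T y*. Confirmed.

10.6667


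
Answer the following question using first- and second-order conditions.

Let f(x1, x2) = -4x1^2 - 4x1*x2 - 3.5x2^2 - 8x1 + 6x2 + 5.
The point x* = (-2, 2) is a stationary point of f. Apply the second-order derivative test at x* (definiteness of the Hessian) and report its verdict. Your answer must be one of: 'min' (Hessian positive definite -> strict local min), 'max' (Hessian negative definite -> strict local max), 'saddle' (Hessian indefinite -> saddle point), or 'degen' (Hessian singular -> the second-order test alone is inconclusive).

Compute the Hessian H = grad^2 f:
  H = [[-8, -4], [-4, -7]]
Verify stationarity: grad f(x*) = H x* + g = (0, 0).
Eigenvalues of H: -11.5311, -3.4689.
Both eigenvalues < 0, so H is negative definite -> x* is a strict local max.

max


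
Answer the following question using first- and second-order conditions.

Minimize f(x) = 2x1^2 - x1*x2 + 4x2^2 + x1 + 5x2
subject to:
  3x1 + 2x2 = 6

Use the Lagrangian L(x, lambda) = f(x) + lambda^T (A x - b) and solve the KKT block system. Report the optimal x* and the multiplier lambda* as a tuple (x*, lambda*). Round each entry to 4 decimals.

Form the Lagrangian:
  L(x, lambda) = (1/2) x^T Q x + c^T x + lambda^T (A x - b)
Stationarity (grad_x L = 0): Q x + c + A^T lambda = 0.
Primal feasibility: A x = b.

This gives the KKT block system:
  [ Q   A^T ] [ x     ]   [-c ]
  [ A    0  ] [ lambda ] = [ b ]

Solving the linear system:
  x*      = (1.82, 0.27)
  lambda* = (-2.67)
  f(x*)   = 9.595

x* = (1.82, 0.27), lambda* = (-2.67)


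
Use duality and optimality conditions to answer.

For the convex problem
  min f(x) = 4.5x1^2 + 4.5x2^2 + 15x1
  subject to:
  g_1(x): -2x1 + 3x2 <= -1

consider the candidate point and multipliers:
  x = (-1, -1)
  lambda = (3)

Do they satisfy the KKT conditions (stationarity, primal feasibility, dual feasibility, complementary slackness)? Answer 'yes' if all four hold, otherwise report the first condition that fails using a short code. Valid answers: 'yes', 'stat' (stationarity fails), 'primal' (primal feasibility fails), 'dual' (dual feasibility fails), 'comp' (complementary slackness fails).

Gradient of f: grad f(x) = Q x + c = (6, -9)
Constraint values g_i(x) = a_i^T x - b_i:
  g_1((-1, -1)) = 0
Stationarity residual: grad f(x) + sum_i lambda_i a_i = (0, 0)
  -> stationarity OK
Primal feasibility (all g_i <= 0): OK
Dual feasibility (all lambda_i >= 0): OK
Complementary slackness (lambda_i * g_i(x) = 0 for all i): OK

Verdict: yes, KKT holds.

yes


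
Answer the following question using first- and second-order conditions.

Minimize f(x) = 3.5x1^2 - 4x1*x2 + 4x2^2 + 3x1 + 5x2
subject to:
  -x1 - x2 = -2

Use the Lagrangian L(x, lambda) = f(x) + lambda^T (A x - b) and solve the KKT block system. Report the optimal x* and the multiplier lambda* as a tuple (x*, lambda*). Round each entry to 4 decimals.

Form the Lagrangian:
  L(x, lambda) = (1/2) x^T Q x + c^T x + lambda^T (A x - b)
Stationarity (grad_x L = 0): Q x + c + A^T lambda = 0.
Primal feasibility: A x = b.

This gives the KKT block system:
  [ Q   A^T ] [ x     ]   [-c ]
  [ A    0  ] [ lambda ] = [ b ]

Solving the linear system:
  x*      = (1.1304, 0.8696)
  lambda* = (7.4348)
  f(x*)   = 11.3043

x* = (1.1304, 0.8696), lambda* = (7.4348)


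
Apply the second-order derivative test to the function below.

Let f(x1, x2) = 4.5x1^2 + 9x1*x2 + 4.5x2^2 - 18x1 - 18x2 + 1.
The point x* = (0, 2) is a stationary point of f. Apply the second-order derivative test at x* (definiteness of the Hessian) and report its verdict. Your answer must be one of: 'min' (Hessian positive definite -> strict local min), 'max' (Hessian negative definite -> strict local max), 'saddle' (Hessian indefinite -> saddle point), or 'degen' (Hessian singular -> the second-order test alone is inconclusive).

Compute the Hessian H = grad^2 f:
  H = [[9, 9], [9, 9]]
Verify stationarity: grad f(x*) = H x* + g = (0, 0).
Eigenvalues of H: 0, 18.
H has a zero eigenvalue (singular; positive semidefinite but not definite), so H is neither positive definite, negative definite, nor indefinite. The second-order test alone is inconclusive -> degen.
(Indeed, f is constant along the null direction of H through x*, so x* is not a strict local extremum.)

degen
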